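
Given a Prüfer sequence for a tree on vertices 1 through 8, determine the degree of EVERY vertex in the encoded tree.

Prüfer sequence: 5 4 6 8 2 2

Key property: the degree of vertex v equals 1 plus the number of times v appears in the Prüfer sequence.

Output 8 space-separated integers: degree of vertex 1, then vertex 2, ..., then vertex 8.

p_1 = 5: count[5] becomes 1
p_2 = 4: count[4] becomes 1
p_3 = 6: count[6] becomes 1
p_4 = 8: count[8] becomes 1
p_5 = 2: count[2] becomes 1
p_6 = 2: count[2] becomes 2
Degrees (1 + count): deg[1]=1+0=1, deg[2]=1+2=3, deg[3]=1+0=1, deg[4]=1+1=2, deg[5]=1+1=2, deg[6]=1+1=2, deg[7]=1+0=1, deg[8]=1+1=2

Answer: 1 3 1 2 2 2 1 2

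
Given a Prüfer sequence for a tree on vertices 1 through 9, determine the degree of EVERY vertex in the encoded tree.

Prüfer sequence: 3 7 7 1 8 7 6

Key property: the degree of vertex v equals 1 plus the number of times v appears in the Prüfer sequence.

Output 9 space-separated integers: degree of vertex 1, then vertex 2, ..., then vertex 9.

Answer: 2 1 2 1 1 2 4 2 1

Derivation:
p_1 = 3: count[3] becomes 1
p_2 = 7: count[7] becomes 1
p_3 = 7: count[7] becomes 2
p_4 = 1: count[1] becomes 1
p_5 = 8: count[8] becomes 1
p_6 = 7: count[7] becomes 3
p_7 = 6: count[6] becomes 1
Degrees (1 + count): deg[1]=1+1=2, deg[2]=1+0=1, deg[3]=1+1=2, deg[4]=1+0=1, deg[5]=1+0=1, deg[6]=1+1=2, deg[7]=1+3=4, deg[8]=1+1=2, deg[9]=1+0=1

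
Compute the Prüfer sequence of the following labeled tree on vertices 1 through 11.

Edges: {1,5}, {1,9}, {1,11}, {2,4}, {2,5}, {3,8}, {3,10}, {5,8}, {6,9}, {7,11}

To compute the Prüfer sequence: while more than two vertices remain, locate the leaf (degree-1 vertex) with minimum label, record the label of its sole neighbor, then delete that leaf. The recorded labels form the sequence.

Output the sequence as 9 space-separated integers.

Answer: 2 5 9 11 1 3 8 5 1

Derivation:
Step 1: leaves = {4,6,7,10}. Remove smallest leaf 4, emit neighbor 2.
Step 2: leaves = {2,6,7,10}. Remove smallest leaf 2, emit neighbor 5.
Step 3: leaves = {6,7,10}. Remove smallest leaf 6, emit neighbor 9.
Step 4: leaves = {7,9,10}. Remove smallest leaf 7, emit neighbor 11.
Step 5: leaves = {9,10,11}. Remove smallest leaf 9, emit neighbor 1.
Step 6: leaves = {10,11}. Remove smallest leaf 10, emit neighbor 3.
Step 7: leaves = {3,11}. Remove smallest leaf 3, emit neighbor 8.
Step 8: leaves = {8,11}. Remove smallest leaf 8, emit neighbor 5.
Step 9: leaves = {5,11}. Remove smallest leaf 5, emit neighbor 1.
Done: 2 vertices remain (1, 11). Sequence = [2 5 9 11 1 3 8 5 1]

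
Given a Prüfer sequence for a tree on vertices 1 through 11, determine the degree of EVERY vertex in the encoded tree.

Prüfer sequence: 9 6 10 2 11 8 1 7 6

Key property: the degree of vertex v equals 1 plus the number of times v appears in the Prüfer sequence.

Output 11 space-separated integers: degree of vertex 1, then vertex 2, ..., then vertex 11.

Answer: 2 2 1 1 1 3 2 2 2 2 2

Derivation:
p_1 = 9: count[9] becomes 1
p_2 = 6: count[6] becomes 1
p_3 = 10: count[10] becomes 1
p_4 = 2: count[2] becomes 1
p_5 = 11: count[11] becomes 1
p_6 = 8: count[8] becomes 1
p_7 = 1: count[1] becomes 1
p_8 = 7: count[7] becomes 1
p_9 = 6: count[6] becomes 2
Degrees (1 + count): deg[1]=1+1=2, deg[2]=1+1=2, deg[3]=1+0=1, deg[4]=1+0=1, deg[5]=1+0=1, deg[6]=1+2=3, deg[7]=1+1=2, deg[8]=1+1=2, deg[9]=1+1=2, deg[10]=1+1=2, deg[11]=1+1=2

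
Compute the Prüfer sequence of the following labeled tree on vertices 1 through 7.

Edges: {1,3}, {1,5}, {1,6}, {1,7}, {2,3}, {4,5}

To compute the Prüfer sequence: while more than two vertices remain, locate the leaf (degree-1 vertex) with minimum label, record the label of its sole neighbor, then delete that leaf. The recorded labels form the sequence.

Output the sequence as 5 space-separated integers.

Step 1: leaves = {2,4,6,7}. Remove smallest leaf 2, emit neighbor 3.
Step 2: leaves = {3,4,6,7}. Remove smallest leaf 3, emit neighbor 1.
Step 3: leaves = {4,6,7}. Remove smallest leaf 4, emit neighbor 5.
Step 4: leaves = {5,6,7}. Remove smallest leaf 5, emit neighbor 1.
Step 5: leaves = {6,7}. Remove smallest leaf 6, emit neighbor 1.
Done: 2 vertices remain (1, 7). Sequence = [3 1 5 1 1]

Answer: 3 1 5 1 1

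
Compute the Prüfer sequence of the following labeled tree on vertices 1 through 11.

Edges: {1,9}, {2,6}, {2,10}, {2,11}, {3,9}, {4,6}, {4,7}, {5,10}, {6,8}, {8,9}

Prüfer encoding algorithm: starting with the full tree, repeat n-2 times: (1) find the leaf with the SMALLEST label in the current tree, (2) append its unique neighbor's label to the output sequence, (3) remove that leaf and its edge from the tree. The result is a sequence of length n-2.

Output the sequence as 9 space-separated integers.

Answer: 9 9 10 4 6 8 6 2 2

Derivation:
Step 1: leaves = {1,3,5,7,11}. Remove smallest leaf 1, emit neighbor 9.
Step 2: leaves = {3,5,7,11}. Remove smallest leaf 3, emit neighbor 9.
Step 3: leaves = {5,7,9,11}. Remove smallest leaf 5, emit neighbor 10.
Step 4: leaves = {7,9,10,11}. Remove smallest leaf 7, emit neighbor 4.
Step 5: leaves = {4,9,10,11}. Remove smallest leaf 4, emit neighbor 6.
Step 6: leaves = {9,10,11}. Remove smallest leaf 9, emit neighbor 8.
Step 7: leaves = {8,10,11}. Remove smallest leaf 8, emit neighbor 6.
Step 8: leaves = {6,10,11}. Remove smallest leaf 6, emit neighbor 2.
Step 9: leaves = {10,11}. Remove smallest leaf 10, emit neighbor 2.
Done: 2 vertices remain (2, 11). Sequence = [9 9 10 4 6 8 6 2 2]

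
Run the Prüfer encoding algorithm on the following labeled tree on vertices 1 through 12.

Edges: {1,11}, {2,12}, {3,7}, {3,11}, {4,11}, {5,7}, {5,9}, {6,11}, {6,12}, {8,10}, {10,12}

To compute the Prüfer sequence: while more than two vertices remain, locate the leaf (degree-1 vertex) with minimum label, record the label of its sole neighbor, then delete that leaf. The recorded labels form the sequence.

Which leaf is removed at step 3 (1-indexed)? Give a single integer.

Answer: 4

Derivation:
Step 1: current leaves = {1,2,4,8,9}. Remove leaf 1 (neighbor: 11).
Step 2: current leaves = {2,4,8,9}. Remove leaf 2 (neighbor: 12).
Step 3: current leaves = {4,8,9}. Remove leaf 4 (neighbor: 11).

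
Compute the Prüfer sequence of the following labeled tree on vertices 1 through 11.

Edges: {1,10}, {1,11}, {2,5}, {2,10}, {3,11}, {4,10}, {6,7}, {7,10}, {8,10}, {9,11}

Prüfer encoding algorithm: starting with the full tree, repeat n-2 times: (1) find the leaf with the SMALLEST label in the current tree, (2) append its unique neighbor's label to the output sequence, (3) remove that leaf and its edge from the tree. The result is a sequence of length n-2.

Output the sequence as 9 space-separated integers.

Step 1: leaves = {3,4,5,6,8,9}. Remove smallest leaf 3, emit neighbor 11.
Step 2: leaves = {4,5,6,8,9}. Remove smallest leaf 4, emit neighbor 10.
Step 3: leaves = {5,6,8,9}. Remove smallest leaf 5, emit neighbor 2.
Step 4: leaves = {2,6,8,9}. Remove smallest leaf 2, emit neighbor 10.
Step 5: leaves = {6,8,9}. Remove smallest leaf 6, emit neighbor 7.
Step 6: leaves = {7,8,9}. Remove smallest leaf 7, emit neighbor 10.
Step 7: leaves = {8,9}. Remove smallest leaf 8, emit neighbor 10.
Step 8: leaves = {9,10}. Remove smallest leaf 9, emit neighbor 11.
Step 9: leaves = {10,11}. Remove smallest leaf 10, emit neighbor 1.
Done: 2 vertices remain (1, 11). Sequence = [11 10 2 10 7 10 10 11 1]

Answer: 11 10 2 10 7 10 10 11 1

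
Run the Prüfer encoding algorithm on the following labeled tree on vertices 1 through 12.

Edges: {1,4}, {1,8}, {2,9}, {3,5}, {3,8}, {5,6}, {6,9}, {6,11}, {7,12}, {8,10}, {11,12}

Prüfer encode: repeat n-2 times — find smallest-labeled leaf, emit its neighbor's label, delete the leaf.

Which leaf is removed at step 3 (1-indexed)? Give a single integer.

Step 1: current leaves = {2,4,7,10}. Remove leaf 2 (neighbor: 9).
Step 2: current leaves = {4,7,9,10}. Remove leaf 4 (neighbor: 1).
Step 3: current leaves = {1,7,9,10}. Remove leaf 1 (neighbor: 8).

Answer: 1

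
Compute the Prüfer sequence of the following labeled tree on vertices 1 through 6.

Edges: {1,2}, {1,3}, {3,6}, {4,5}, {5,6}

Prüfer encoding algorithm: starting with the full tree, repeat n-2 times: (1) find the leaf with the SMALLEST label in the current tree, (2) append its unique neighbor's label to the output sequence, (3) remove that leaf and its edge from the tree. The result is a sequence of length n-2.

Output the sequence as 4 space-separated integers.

Answer: 1 3 6 5

Derivation:
Step 1: leaves = {2,4}. Remove smallest leaf 2, emit neighbor 1.
Step 2: leaves = {1,4}. Remove smallest leaf 1, emit neighbor 3.
Step 3: leaves = {3,4}. Remove smallest leaf 3, emit neighbor 6.
Step 4: leaves = {4,6}. Remove smallest leaf 4, emit neighbor 5.
Done: 2 vertices remain (5, 6). Sequence = [1 3 6 5]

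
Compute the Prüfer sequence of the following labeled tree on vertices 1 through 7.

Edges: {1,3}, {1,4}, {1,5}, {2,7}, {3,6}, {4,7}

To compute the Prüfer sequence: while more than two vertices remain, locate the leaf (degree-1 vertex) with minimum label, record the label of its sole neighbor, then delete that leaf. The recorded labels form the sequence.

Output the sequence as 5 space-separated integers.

Step 1: leaves = {2,5,6}. Remove smallest leaf 2, emit neighbor 7.
Step 2: leaves = {5,6,7}. Remove smallest leaf 5, emit neighbor 1.
Step 3: leaves = {6,7}. Remove smallest leaf 6, emit neighbor 3.
Step 4: leaves = {3,7}. Remove smallest leaf 3, emit neighbor 1.
Step 5: leaves = {1,7}. Remove smallest leaf 1, emit neighbor 4.
Done: 2 vertices remain (4, 7). Sequence = [7 1 3 1 4]

Answer: 7 1 3 1 4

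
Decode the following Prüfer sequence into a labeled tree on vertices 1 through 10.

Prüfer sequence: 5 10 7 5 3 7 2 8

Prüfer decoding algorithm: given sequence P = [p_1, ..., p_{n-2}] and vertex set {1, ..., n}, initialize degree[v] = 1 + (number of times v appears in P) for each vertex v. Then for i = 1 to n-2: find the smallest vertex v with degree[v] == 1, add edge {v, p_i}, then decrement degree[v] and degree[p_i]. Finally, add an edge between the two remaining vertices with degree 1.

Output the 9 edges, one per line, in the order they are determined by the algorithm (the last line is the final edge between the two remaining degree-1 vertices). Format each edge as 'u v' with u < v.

Initial degrees: {1:1, 2:2, 3:2, 4:1, 5:3, 6:1, 7:3, 8:2, 9:1, 10:2}
Step 1: smallest deg-1 vertex = 1, p_1 = 5. Add edge {1,5}. Now deg[1]=0, deg[5]=2.
Step 2: smallest deg-1 vertex = 4, p_2 = 10. Add edge {4,10}. Now deg[4]=0, deg[10]=1.
Step 3: smallest deg-1 vertex = 6, p_3 = 7. Add edge {6,7}. Now deg[6]=0, deg[7]=2.
Step 4: smallest deg-1 vertex = 9, p_4 = 5. Add edge {5,9}. Now deg[9]=0, deg[5]=1.
Step 5: smallest deg-1 vertex = 5, p_5 = 3. Add edge {3,5}. Now deg[5]=0, deg[3]=1.
Step 6: smallest deg-1 vertex = 3, p_6 = 7. Add edge {3,7}. Now deg[3]=0, deg[7]=1.
Step 7: smallest deg-1 vertex = 7, p_7 = 2. Add edge {2,7}. Now deg[7]=0, deg[2]=1.
Step 8: smallest deg-1 vertex = 2, p_8 = 8. Add edge {2,8}. Now deg[2]=0, deg[8]=1.
Final: two remaining deg-1 vertices are 8, 10. Add edge {8,10}.

Answer: 1 5
4 10
6 7
5 9
3 5
3 7
2 7
2 8
8 10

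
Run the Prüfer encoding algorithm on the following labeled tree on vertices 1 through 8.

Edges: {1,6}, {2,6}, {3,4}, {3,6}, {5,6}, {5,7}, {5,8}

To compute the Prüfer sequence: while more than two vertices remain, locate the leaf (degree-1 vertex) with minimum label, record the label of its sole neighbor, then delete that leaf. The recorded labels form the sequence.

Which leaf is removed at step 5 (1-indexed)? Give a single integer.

Answer: 6

Derivation:
Step 1: current leaves = {1,2,4,7,8}. Remove leaf 1 (neighbor: 6).
Step 2: current leaves = {2,4,7,8}. Remove leaf 2 (neighbor: 6).
Step 3: current leaves = {4,7,8}. Remove leaf 4 (neighbor: 3).
Step 4: current leaves = {3,7,8}. Remove leaf 3 (neighbor: 6).
Step 5: current leaves = {6,7,8}. Remove leaf 6 (neighbor: 5).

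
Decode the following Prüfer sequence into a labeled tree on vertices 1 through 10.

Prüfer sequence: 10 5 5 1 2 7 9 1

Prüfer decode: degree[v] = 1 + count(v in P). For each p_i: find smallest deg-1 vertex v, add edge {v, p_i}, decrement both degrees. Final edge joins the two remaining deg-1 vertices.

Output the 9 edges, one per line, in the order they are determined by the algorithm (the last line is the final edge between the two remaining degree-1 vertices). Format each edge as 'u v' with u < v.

Answer: 3 10
4 5
5 6
1 5
2 8
2 7
7 9
1 9
1 10

Derivation:
Initial degrees: {1:3, 2:2, 3:1, 4:1, 5:3, 6:1, 7:2, 8:1, 9:2, 10:2}
Step 1: smallest deg-1 vertex = 3, p_1 = 10. Add edge {3,10}. Now deg[3]=0, deg[10]=1.
Step 2: smallest deg-1 vertex = 4, p_2 = 5. Add edge {4,5}. Now deg[4]=0, deg[5]=2.
Step 3: smallest deg-1 vertex = 6, p_3 = 5. Add edge {5,6}. Now deg[6]=0, deg[5]=1.
Step 4: smallest deg-1 vertex = 5, p_4 = 1. Add edge {1,5}. Now deg[5]=0, deg[1]=2.
Step 5: smallest deg-1 vertex = 8, p_5 = 2. Add edge {2,8}. Now deg[8]=0, deg[2]=1.
Step 6: smallest deg-1 vertex = 2, p_6 = 7. Add edge {2,7}. Now deg[2]=0, deg[7]=1.
Step 7: smallest deg-1 vertex = 7, p_7 = 9. Add edge {7,9}. Now deg[7]=0, deg[9]=1.
Step 8: smallest deg-1 vertex = 9, p_8 = 1. Add edge {1,9}. Now deg[9]=0, deg[1]=1.
Final: two remaining deg-1 vertices are 1, 10. Add edge {1,10}.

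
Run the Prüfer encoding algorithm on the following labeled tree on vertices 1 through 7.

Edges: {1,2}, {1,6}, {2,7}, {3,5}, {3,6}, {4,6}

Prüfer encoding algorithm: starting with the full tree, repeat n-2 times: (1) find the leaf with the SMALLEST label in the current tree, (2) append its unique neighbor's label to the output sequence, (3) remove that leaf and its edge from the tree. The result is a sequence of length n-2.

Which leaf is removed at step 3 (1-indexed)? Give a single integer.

Answer: 3

Derivation:
Step 1: current leaves = {4,5,7}. Remove leaf 4 (neighbor: 6).
Step 2: current leaves = {5,7}. Remove leaf 5 (neighbor: 3).
Step 3: current leaves = {3,7}. Remove leaf 3 (neighbor: 6).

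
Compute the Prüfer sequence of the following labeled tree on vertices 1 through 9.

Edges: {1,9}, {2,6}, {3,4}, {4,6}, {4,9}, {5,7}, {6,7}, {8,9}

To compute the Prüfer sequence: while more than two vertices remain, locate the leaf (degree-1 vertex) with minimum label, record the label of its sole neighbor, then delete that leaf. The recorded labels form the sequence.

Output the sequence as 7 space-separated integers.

Answer: 9 6 4 7 6 4 9

Derivation:
Step 1: leaves = {1,2,3,5,8}. Remove smallest leaf 1, emit neighbor 9.
Step 2: leaves = {2,3,5,8}. Remove smallest leaf 2, emit neighbor 6.
Step 3: leaves = {3,5,8}. Remove smallest leaf 3, emit neighbor 4.
Step 4: leaves = {5,8}. Remove smallest leaf 5, emit neighbor 7.
Step 5: leaves = {7,8}. Remove smallest leaf 7, emit neighbor 6.
Step 6: leaves = {6,8}. Remove smallest leaf 6, emit neighbor 4.
Step 7: leaves = {4,8}. Remove smallest leaf 4, emit neighbor 9.
Done: 2 vertices remain (8, 9). Sequence = [9 6 4 7 6 4 9]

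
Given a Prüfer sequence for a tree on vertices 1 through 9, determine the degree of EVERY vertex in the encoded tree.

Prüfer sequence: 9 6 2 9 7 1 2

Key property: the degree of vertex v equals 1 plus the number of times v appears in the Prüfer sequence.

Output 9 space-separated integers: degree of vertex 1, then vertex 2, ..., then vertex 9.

p_1 = 9: count[9] becomes 1
p_2 = 6: count[6] becomes 1
p_3 = 2: count[2] becomes 1
p_4 = 9: count[9] becomes 2
p_5 = 7: count[7] becomes 1
p_6 = 1: count[1] becomes 1
p_7 = 2: count[2] becomes 2
Degrees (1 + count): deg[1]=1+1=2, deg[2]=1+2=3, deg[3]=1+0=1, deg[4]=1+0=1, deg[5]=1+0=1, deg[6]=1+1=2, deg[7]=1+1=2, deg[8]=1+0=1, deg[9]=1+2=3

Answer: 2 3 1 1 1 2 2 1 3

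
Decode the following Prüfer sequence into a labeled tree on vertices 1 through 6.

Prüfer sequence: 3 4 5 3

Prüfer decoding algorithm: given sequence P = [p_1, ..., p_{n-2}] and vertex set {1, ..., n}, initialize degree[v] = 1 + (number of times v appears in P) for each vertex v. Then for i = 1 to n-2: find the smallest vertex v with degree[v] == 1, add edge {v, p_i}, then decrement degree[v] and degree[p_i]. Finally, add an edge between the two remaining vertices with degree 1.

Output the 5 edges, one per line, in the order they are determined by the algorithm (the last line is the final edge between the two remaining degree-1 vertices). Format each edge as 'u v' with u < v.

Answer: 1 3
2 4
4 5
3 5
3 6

Derivation:
Initial degrees: {1:1, 2:1, 3:3, 4:2, 5:2, 6:1}
Step 1: smallest deg-1 vertex = 1, p_1 = 3. Add edge {1,3}. Now deg[1]=0, deg[3]=2.
Step 2: smallest deg-1 vertex = 2, p_2 = 4. Add edge {2,4}. Now deg[2]=0, deg[4]=1.
Step 3: smallest deg-1 vertex = 4, p_3 = 5. Add edge {4,5}. Now deg[4]=0, deg[5]=1.
Step 4: smallest deg-1 vertex = 5, p_4 = 3. Add edge {3,5}. Now deg[5]=0, deg[3]=1.
Final: two remaining deg-1 vertices are 3, 6. Add edge {3,6}.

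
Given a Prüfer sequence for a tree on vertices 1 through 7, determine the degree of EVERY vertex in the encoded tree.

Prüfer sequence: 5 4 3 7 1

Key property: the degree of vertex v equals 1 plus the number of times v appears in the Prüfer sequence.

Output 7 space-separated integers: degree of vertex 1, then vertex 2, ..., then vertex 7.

Answer: 2 1 2 2 2 1 2

Derivation:
p_1 = 5: count[5] becomes 1
p_2 = 4: count[4] becomes 1
p_3 = 3: count[3] becomes 1
p_4 = 7: count[7] becomes 1
p_5 = 1: count[1] becomes 1
Degrees (1 + count): deg[1]=1+1=2, deg[2]=1+0=1, deg[3]=1+1=2, deg[4]=1+1=2, deg[5]=1+1=2, deg[6]=1+0=1, deg[7]=1+1=2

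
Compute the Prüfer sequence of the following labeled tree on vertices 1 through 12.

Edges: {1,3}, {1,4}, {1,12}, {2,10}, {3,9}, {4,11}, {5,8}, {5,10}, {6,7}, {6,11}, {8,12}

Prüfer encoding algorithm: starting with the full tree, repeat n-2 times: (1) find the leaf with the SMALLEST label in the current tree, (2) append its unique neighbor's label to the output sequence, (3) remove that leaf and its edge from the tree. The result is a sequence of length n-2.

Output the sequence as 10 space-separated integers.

Answer: 10 6 11 3 1 5 8 12 4 1

Derivation:
Step 1: leaves = {2,7,9}. Remove smallest leaf 2, emit neighbor 10.
Step 2: leaves = {7,9,10}. Remove smallest leaf 7, emit neighbor 6.
Step 3: leaves = {6,9,10}. Remove smallest leaf 6, emit neighbor 11.
Step 4: leaves = {9,10,11}. Remove smallest leaf 9, emit neighbor 3.
Step 5: leaves = {3,10,11}. Remove smallest leaf 3, emit neighbor 1.
Step 6: leaves = {10,11}. Remove smallest leaf 10, emit neighbor 5.
Step 7: leaves = {5,11}. Remove smallest leaf 5, emit neighbor 8.
Step 8: leaves = {8,11}. Remove smallest leaf 8, emit neighbor 12.
Step 9: leaves = {11,12}. Remove smallest leaf 11, emit neighbor 4.
Step 10: leaves = {4,12}. Remove smallest leaf 4, emit neighbor 1.
Done: 2 vertices remain (1, 12). Sequence = [10 6 11 3 1 5 8 12 4 1]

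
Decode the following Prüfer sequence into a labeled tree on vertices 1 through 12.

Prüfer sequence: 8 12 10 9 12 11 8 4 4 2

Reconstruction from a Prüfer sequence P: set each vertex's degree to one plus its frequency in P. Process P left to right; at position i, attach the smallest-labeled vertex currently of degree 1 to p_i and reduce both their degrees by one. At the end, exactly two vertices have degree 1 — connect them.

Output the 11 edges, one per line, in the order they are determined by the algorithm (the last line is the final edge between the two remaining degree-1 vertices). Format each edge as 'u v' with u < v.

Initial degrees: {1:1, 2:2, 3:1, 4:3, 5:1, 6:1, 7:1, 8:3, 9:2, 10:2, 11:2, 12:3}
Step 1: smallest deg-1 vertex = 1, p_1 = 8. Add edge {1,8}. Now deg[1]=0, deg[8]=2.
Step 2: smallest deg-1 vertex = 3, p_2 = 12. Add edge {3,12}. Now deg[3]=0, deg[12]=2.
Step 3: smallest deg-1 vertex = 5, p_3 = 10. Add edge {5,10}. Now deg[5]=0, deg[10]=1.
Step 4: smallest deg-1 vertex = 6, p_4 = 9. Add edge {6,9}. Now deg[6]=0, deg[9]=1.
Step 5: smallest deg-1 vertex = 7, p_5 = 12. Add edge {7,12}. Now deg[7]=0, deg[12]=1.
Step 6: smallest deg-1 vertex = 9, p_6 = 11. Add edge {9,11}. Now deg[9]=0, deg[11]=1.
Step 7: smallest deg-1 vertex = 10, p_7 = 8. Add edge {8,10}. Now deg[10]=0, deg[8]=1.
Step 8: smallest deg-1 vertex = 8, p_8 = 4. Add edge {4,8}. Now deg[8]=0, deg[4]=2.
Step 9: smallest deg-1 vertex = 11, p_9 = 4. Add edge {4,11}. Now deg[11]=0, deg[4]=1.
Step 10: smallest deg-1 vertex = 4, p_10 = 2. Add edge {2,4}. Now deg[4]=0, deg[2]=1.
Final: two remaining deg-1 vertices are 2, 12. Add edge {2,12}.

Answer: 1 8
3 12
5 10
6 9
7 12
9 11
8 10
4 8
4 11
2 4
2 12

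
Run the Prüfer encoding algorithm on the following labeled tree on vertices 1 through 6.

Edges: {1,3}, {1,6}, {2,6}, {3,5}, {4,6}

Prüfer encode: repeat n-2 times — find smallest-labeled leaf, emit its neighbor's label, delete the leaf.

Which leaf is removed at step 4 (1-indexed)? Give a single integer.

Step 1: current leaves = {2,4,5}. Remove leaf 2 (neighbor: 6).
Step 2: current leaves = {4,5}. Remove leaf 4 (neighbor: 6).
Step 3: current leaves = {5,6}. Remove leaf 5 (neighbor: 3).
Step 4: current leaves = {3,6}. Remove leaf 3 (neighbor: 1).

Answer: 3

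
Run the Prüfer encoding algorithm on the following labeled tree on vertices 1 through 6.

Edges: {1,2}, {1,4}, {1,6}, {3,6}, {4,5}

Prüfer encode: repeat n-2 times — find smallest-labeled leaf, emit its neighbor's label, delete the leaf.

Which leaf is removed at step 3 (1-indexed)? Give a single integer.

Step 1: current leaves = {2,3,5}. Remove leaf 2 (neighbor: 1).
Step 2: current leaves = {3,5}. Remove leaf 3 (neighbor: 6).
Step 3: current leaves = {5,6}. Remove leaf 5 (neighbor: 4).

Answer: 5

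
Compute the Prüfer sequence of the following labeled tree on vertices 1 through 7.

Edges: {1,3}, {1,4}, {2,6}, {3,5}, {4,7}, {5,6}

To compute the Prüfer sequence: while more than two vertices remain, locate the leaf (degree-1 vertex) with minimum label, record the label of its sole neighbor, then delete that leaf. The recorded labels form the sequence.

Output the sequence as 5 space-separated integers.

Answer: 6 5 3 1 4

Derivation:
Step 1: leaves = {2,7}. Remove smallest leaf 2, emit neighbor 6.
Step 2: leaves = {6,7}. Remove smallest leaf 6, emit neighbor 5.
Step 3: leaves = {5,7}. Remove smallest leaf 5, emit neighbor 3.
Step 4: leaves = {3,7}. Remove smallest leaf 3, emit neighbor 1.
Step 5: leaves = {1,7}. Remove smallest leaf 1, emit neighbor 4.
Done: 2 vertices remain (4, 7). Sequence = [6 5 3 1 4]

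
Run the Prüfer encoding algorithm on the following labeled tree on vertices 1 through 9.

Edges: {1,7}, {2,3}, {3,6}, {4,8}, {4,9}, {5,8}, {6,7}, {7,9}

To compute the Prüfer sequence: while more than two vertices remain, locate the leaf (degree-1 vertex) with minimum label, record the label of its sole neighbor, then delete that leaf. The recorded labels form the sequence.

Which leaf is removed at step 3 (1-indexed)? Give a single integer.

Answer: 3

Derivation:
Step 1: current leaves = {1,2,5}. Remove leaf 1 (neighbor: 7).
Step 2: current leaves = {2,5}. Remove leaf 2 (neighbor: 3).
Step 3: current leaves = {3,5}. Remove leaf 3 (neighbor: 6).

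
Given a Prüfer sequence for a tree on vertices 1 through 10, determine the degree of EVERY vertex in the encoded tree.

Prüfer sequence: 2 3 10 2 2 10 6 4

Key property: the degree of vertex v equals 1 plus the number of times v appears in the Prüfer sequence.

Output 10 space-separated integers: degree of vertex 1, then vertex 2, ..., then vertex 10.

Answer: 1 4 2 2 1 2 1 1 1 3

Derivation:
p_1 = 2: count[2] becomes 1
p_2 = 3: count[3] becomes 1
p_3 = 10: count[10] becomes 1
p_4 = 2: count[2] becomes 2
p_5 = 2: count[2] becomes 3
p_6 = 10: count[10] becomes 2
p_7 = 6: count[6] becomes 1
p_8 = 4: count[4] becomes 1
Degrees (1 + count): deg[1]=1+0=1, deg[2]=1+3=4, deg[3]=1+1=2, deg[4]=1+1=2, deg[5]=1+0=1, deg[6]=1+1=2, deg[7]=1+0=1, deg[8]=1+0=1, deg[9]=1+0=1, deg[10]=1+2=3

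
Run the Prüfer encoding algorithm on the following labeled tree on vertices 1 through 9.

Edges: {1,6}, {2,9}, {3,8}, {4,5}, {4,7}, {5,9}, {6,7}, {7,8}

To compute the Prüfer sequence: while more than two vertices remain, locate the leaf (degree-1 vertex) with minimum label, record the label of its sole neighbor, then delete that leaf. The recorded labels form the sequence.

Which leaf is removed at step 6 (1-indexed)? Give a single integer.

Step 1: current leaves = {1,2,3}. Remove leaf 1 (neighbor: 6).
Step 2: current leaves = {2,3,6}. Remove leaf 2 (neighbor: 9).
Step 3: current leaves = {3,6,9}. Remove leaf 3 (neighbor: 8).
Step 4: current leaves = {6,8,9}. Remove leaf 6 (neighbor: 7).
Step 5: current leaves = {8,9}. Remove leaf 8 (neighbor: 7).
Step 6: current leaves = {7,9}. Remove leaf 7 (neighbor: 4).

Answer: 7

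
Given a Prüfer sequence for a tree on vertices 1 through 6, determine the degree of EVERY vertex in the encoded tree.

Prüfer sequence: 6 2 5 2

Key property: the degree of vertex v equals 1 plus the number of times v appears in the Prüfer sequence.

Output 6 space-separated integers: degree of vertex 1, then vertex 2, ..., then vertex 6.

Answer: 1 3 1 1 2 2

Derivation:
p_1 = 6: count[6] becomes 1
p_2 = 2: count[2] becomes 1
p_3 = 5: count[5] becomes 1
p_4 = 2: count[2] becomes 2
Degrees (1 + count): deg[1]=1+0=1, deg[2]=1+2=3, deg[3]=1+0=1, deg[4]=1+0=1, deg[5]=1+1=2, deg[6]=1+1=2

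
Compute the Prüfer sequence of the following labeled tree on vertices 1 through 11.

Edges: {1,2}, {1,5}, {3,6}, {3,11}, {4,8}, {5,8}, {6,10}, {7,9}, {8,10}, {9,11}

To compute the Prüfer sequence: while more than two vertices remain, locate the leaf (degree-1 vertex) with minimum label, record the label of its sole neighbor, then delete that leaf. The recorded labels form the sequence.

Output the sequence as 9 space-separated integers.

Step 1: leaves = {2,4,7}. Remove smallest leaf 2, emit neighbor 1.
Step 2: leaves = {1,4,7}. Remove smallest leaf 1, emit neighbor 5.
Step 3: leaves = {4,5,7}. Remove smallest leaf 4, emit neighbor 8.
Step 4: leaves = {5,7}. Remove smallest leaf 5, emit neighbor 8.
Step 5: leaves = {7,8}. Remove smallest leaf 7, emit neighbor 9.
Step 6: leaves = {8,9}. Remove smallest leaf 8, emit neighbor 10.
Step 7: leaves = {9,10}. Remove smallest leaf 9, emit neighbor 11.
Step 8: leaves = {10,11}. Remove smallest leaf 10, emit neighbor 6.
Step 9: leaves = {6,11}. Remove smallest leaf 6, emit neighbor 3.
Done: 2 vertices remain (3, 11). Sequence = [1 5 8 8 9 10 11 6 3]

Answer: 1 5 8 8 9 10 11 6 3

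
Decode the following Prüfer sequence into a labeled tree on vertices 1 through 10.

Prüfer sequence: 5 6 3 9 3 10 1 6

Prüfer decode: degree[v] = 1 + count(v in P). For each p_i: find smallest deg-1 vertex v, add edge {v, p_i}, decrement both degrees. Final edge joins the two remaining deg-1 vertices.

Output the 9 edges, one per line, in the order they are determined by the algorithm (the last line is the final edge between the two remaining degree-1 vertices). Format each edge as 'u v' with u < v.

Answer: 2 5
4 6
3 5
7 9
3 8
3 10
1 9
1 6
6 10

Derivation:
Initial degrees: {1:2, 2:1, 3:3, 4:1, 5:2, 6:3, 7:1, 8:1, 9:2, 10:2}
Step 1: smallest deg-1 vertex = 2, p_1 = 5. Add edge {2,5}. Now deg[2]=0, deg[5]=1.
Step 2: smallest deg-1 vertex = 4, p_2 = 6. Add edge {4,6}. Now deg[4]=0, deg[6]=2.
Step 3: smallest deg-1 vertex = 5, p_3 = 3. Add edge {3,5}. Now deg[5]=0, deg[3]=2.
Step 4: smallest deg-1 vertex = 7, p_4 = 9. Add edge {7,9}. Now deg[7]=0, deg[9]=1.
Step 5: smallest deg-1 vertex = 8, p_5 = 3. Add edge {3,8}. Now deg[8]=0, deg[3]=1.
Step 6: smallest deg-1 vertex = 3, p_6 = 10. Add edge {3,10}. Now deg[3]=0, deg[10]=1.
Step 7: smallest deg-1 vertex = 9, p_7 = 1. Add edge {1,9}. Now deg[9]=0, deg[1]=1.
Step 8: smallest deg-1 vertex = 1, p_8 = 6. Add edge {1,6}. Now deg[1]=0, deg[6]=1.
Final: two remaining deg-1 vertices are 6, 10. Add edge {6,10}.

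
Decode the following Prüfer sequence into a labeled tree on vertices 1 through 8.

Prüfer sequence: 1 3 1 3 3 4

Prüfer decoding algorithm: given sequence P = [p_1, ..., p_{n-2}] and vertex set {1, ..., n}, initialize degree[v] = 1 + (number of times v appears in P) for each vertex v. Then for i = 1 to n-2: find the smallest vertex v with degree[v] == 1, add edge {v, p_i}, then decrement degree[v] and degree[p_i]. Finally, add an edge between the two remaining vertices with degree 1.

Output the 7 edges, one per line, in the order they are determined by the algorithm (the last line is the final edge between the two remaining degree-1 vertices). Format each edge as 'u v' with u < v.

Answer: 1 2
3 5
1 6
1 3
3 7
3 4
4 8

Derivation:
Initial degrees: {1:3, 2:1, 3:4, 4:2, 5:1, 6:1, 7:1, 8:1}
Step 1: smallest deg-1 vertex = 2, p_1 = 1. Add edge {1,2}. Now deg[2]=0, deg[1]=2.
Step 2: smallest deg-1 vertex = 5, p_2 = 3. Add edge {3,5}. Now deg[5]=0, deg[3]=3.
Step 3: smallest deg-1 vertex = 6, p_3 = 1. Add edge {1,6}. Now deg[6]=0, deg[1]=1.
Step 4: smallest deg-1 vertex = 1, p_4 = 3. Add edge {1,3}. Now deg[1]=0, deg[3]=2.
Step 5: smallest deg-1 vertex = 7, p_5 = 3. Add edge {3,7}. Now deg[7]=0, deg[3]=1.
Step 6: smallest deg-1 vertex = 3, p_6 = 4. Add edge {3,4}. Now deg[3]=0, deg[4]=1.
Final: two remaining deg-1 vertices are 4, 8. Add edge {4,8}.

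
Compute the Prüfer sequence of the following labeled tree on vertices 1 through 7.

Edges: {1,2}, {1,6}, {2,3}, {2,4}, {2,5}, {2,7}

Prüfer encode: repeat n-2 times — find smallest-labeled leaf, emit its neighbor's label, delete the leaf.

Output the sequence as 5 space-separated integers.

Answer: 2 2 2 1 2

Derivation:
Step 1: leaves = {3,4,5,6,7}. Remove smallest leaf 3, emit neighbor 2.
Step 2: leaves = {4,5,6,7}. Remove smallest leaf 4, emit neighbor 2.
Step 3: leaves = {5,6,7}. Remove smallest leaf 5, emit neighbor 2.
Step 4: leaves = {6,7}. Remove smallest leaf 6, emit neighbor 1.
Step 5: leaves = {1,7}. Remove smallest leaf 1, emit neighbor 2.
Done: 2 vertices remain (2, 7). Sequence = [2 2 2 1 2]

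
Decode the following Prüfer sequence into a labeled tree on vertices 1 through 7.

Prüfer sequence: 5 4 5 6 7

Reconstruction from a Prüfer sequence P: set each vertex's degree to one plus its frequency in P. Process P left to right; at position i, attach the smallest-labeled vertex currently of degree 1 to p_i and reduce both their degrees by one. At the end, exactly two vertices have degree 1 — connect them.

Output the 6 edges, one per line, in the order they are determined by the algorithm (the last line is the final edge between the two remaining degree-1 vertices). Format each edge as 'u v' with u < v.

Initial degrees: {1:1, 2:1, 3:1, 4:2, 5:3, 6:2, 7:2}
Step 1: smallest deg-1 vertex = 1, p_1 = 5. Add edge {1,5}. Now deg[1]=0, deg[5]=2.
Step 2: smallest deg-1 vertex = 2, p_2 = 4. Add edge {2,4}. Now deg[2]=0, deg[4]=1.
Step 3: smallest deg-1 vertex = 3, p_3 = 5. Add edge {3,5}. Now deg[3]=0, deg[5]=1.
Step 4: smallest deg-1 vertex = 4, p_4 = 6. Add edge {4,6}. Now deg[4]=0, deg[6]=1.
Step 5: smallest deg-1 vertex = 5, p_5 = 7. Add edge {5,7}. Now deg[5]=0, deg[7]=1.
Final: two remaining deg-1 vertices are 6, 7. Add edge {6,7}.

Answer: 1 5
2 4
3 5
4 6
5 7
6 7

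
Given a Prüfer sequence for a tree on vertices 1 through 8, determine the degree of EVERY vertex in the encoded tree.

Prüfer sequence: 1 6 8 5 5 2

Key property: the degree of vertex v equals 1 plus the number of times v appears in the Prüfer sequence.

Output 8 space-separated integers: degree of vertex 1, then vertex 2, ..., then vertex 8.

Answer: 2 2 1 1 3 2 1 2

Derivation:
p_1 = 1: count[1] becomes 1
p_2 = 6: count[6] becomes 1
p_3 = 8: count[8] becomes 1
p_4 = 5: count[5] becomes 1
p_5 = 5: count[5] becomes 2
p_6 = 2: count[2] becomes 1
Degrees (1 + count): deg[1]=1+1=2, deg[2]=1+1=2, deg[3]=1+0=1, deg[4]=1+0=1, deg[5]=1+2=3, deg[6]=1+1=2, deg[7]=1+0=1, deg[8]=1+1=2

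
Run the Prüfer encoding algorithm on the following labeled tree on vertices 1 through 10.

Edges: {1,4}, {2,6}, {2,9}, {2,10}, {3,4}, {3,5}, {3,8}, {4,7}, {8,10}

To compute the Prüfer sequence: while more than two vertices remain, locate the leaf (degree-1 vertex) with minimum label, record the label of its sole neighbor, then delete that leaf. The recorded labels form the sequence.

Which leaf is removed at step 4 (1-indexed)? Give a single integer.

Answer: 7

Derivation:
Step 1: current leaves = {1,5,6,7,9}. Remove leaf 1 (neighbor: 4).
Step 2: current leaves = {5,6,7,9}. Remove leaf 5 (neighbor: 3).
Step 3: current leaves = {6,7,9}. Remove leaf 6 (neighbor: 2).
Step 4: current leaves = {7,9}. Remove leaf 7 (neighbor: 4).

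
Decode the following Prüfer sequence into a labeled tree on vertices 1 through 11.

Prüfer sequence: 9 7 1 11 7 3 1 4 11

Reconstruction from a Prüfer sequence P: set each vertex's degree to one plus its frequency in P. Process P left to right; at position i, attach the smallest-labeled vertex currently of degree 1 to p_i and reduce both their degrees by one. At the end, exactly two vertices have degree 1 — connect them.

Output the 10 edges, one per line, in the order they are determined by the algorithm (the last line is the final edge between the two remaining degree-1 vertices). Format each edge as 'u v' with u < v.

Answer: 2 9
5 7
1 6
8 11
7 9
3 7
1 3
1 4
4 11
10 11

Derivation:
Initial degrees: {1:3, 2:1, 3:2, 4:2, 5:1, 6:1, 7:3, 8:1, 9:2, 10:1, 11:3}
Step 1: smallest deg-1 vertex = 2, p_1 = 9. Add edge {2,9}. Now deg[2]=0, deg[9]=1.
Step 2: smallest deg-1 vertex = 5, p_2 = 7. Add edge {5,7}. Now deg[5]=0, deg[7]=2.
Step 3: smallest deg-1 vertex = 6, p_3 = 1. Add edge {1,6}. Now deg[6]=0, deg[1]=2.
Step 4: smallest deg-1 vertex = 8, p_4 = 11. Add edge {8,11}. Now deg[8]=0, deg[11]=2.
Step 5: smallest deg-1 vertex = 9, p_5 = 7. Add edge {7,9}. Now deg[9]=0, deg[7]=1.
Step 6: smallest deg-1 vertex = 7, p_6 = 3. Add edge {3,7}. Now deg[7]=0, deg[3]=1.
Step 7: smallest deg-1 vertex = 3, p_7 = 1. Add edge {1,3}. Now deg[3]=0, deg[1]=1.
Step 8: smallest deg-1 vertex = 1, p_8 = 4. Add edge {1,4}. Now deg[1]=0, deg[4]=1.
Step 9: smallest deg-1 vertex = 4, p_9 = 11. Add edge {4,11}. Now deg[4]=0, deg[11]=1.
Final: two remaining deg-1 vertices are 10, 11. Add edge {10,11}.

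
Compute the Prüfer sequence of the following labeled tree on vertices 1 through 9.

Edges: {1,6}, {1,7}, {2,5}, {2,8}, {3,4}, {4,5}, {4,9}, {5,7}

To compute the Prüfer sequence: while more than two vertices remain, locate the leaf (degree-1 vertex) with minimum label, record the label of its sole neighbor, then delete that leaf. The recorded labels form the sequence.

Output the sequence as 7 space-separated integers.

Answer: 4 1 7 5 2 5 4

Derivation:
Step 1: leaves = {3,6,8,9}. Remove smallest leaf 3, emit neighbor 4.
Step 2: leaves = {6,8,9}. Remove smallest leaf 6, emit neighbor 1.
Step 3: leaves = {1,8,9}. Remove smallest leaf 1, emit neighbor 7.
Step 4: leaves = {7,8,9}. Remove smallest leaf 7, emit neighbor 5.
Step 5: leaves = {8,9}. Remove smallest leaf 8, emit neighbor 2.
Step 6: leaves = {2,9}. Remove smallest leaf 2, emit neighbor 5.
Step 7: leaves = {5,9}. Remove smallest leaf 5, emit neighbor 4.
Done: 2 vertices remain (4, 9). Sequence = [4 1 7 5 2 5 4]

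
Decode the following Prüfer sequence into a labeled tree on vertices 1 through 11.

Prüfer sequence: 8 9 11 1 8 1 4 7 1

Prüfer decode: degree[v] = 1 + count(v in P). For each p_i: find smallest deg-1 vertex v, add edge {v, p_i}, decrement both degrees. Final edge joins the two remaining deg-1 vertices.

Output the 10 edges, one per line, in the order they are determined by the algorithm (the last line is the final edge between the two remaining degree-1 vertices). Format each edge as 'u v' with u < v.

Initial degrees: {1:4, 2:1, 3:1, 4:2, 5:1, 6:1, 7:2, 8:3, 9:2, 10:1, 11:2}
Step 1: smallest deg-1 vertex = 2, p_1 = 8. Add edge {2,8}. Now deg[2]=0, deg[8]=2.
Step 2: smallest deg-1 vertex = 3, p_2 = 9. Add edge {3,9}. Now deg[3]=0, deg[9]=1.
Step 3: smallest deg-1 vertex = 5, p_3 = 11. Add edge {5,11}. Now deg[5]=0, deg[11]=1.
Step 4: smallest deg-1 vertex = 6, p_4 = 1. Add edge {1,6}. Now deg[6]=0, deg[1]=3.
Step 5: smallest deg-1 vertex = 9, p_5 = 8. Add edge {8,9}. Now deg[9]=0, deg[8]=1.
Step 6: smallest deg-1 vertex = 8, p_6 = 1. Add edge {1,8}. Now deg[8]=0, deg[1]=2.
Step 7: smallest deg-1 vertex = 10, p_7 = 4. Add edge {4,10}. Now deg[10]=0, deg[4]=1.
Step 8: smallest deg-1 vertex = 4, p_8 = 7. Add edge {4,7}. Now deg[4]=0, deg[7]=1.
Step 9: smallest deg-1 vertex = 7, p_9 = 1. Add edge {1,7}. Now deg[7]=0, deg[1]=1.
Final: two remaining deg-1 vertices are 1, 11. Add edge {1,11}.

Answer: 2 8
3 9
5 11
1 6
8 9
1 8
4 10
4 7
1 7
1 11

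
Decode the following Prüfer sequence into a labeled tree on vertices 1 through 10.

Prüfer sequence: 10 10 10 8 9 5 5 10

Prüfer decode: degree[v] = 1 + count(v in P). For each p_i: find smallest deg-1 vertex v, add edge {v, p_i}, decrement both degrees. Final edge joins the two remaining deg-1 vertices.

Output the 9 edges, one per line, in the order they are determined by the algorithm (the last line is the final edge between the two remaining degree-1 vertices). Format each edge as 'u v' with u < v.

Initial degrees: {1:1, 2:1, 3:1, 4:1, 5:3, 6:1, 7:1, 8:2, 9:2, 10:5}
Step 1: smallest deg-1 vertex = 1, p_1 = 10. Add edge {1,10}. Now deg[1]=0, deg[10]=4.
Step 2: smallest deg-1 vertex = 2, p_2 = 10. Add edge {2,10}. Now deg[2]=0, deg[10]=3.
Step 3: smallest deg-1 vertex = 3, p_3 = 10. Add edge {3,10}. Now deg[3]=0, deg[10]=2.
Step 4: smallest deg-1 vertex = 4, p_4 = 8. Add edge {4,8}. Now deg[4]=0, deg[8]=1.
Step 5: smallest deg-1 vertex = 6, p_5 = 9. Add edge {6,9}. Now deg[6]=0, deg[9]=1.
Step 6: smallest deg-1 vertex = 7, p_6 = 5. Add edge {5,7}. Now deg[7]=0, deg[5]=2.
Step 7: smallest deg-1 vertex = 8, p_7 = 5. Add edge {5,8}. Now deg[8]=0, deg[5]=1.
Step 8: smallest deg-1 vertex = 5, p_8 = 10. Add edge {5,10}. Now deg[5]=0, deg[10]=1.
Final: two remaining deg-1 vertices are 9, 10. Add edge {9,10}.

Answer: 1 10
2 10
3 10
4 8
6 9
5 7
5 8
5 10
9 10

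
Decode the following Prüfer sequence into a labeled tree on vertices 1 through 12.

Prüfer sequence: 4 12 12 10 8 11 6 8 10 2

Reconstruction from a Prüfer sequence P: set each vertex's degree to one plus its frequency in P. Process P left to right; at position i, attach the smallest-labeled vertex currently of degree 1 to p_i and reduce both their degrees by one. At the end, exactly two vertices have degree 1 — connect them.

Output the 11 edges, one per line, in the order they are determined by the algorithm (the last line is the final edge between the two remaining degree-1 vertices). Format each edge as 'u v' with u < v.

Initial degrees: {1:1, 2:2, 3:1, 4:2, 5:1, 6:2, 7:1, 8:3, 9:1, 10:3, 11:2, 12:3}
Step 1: smallest deg-1 vertex = 1, p_1 = 4. Add edge {1,4}. Now deg[1]=0, deg[4]=1.
Step 2: smallest deg-1 vertex = 3, p_2 = 12. Add edge {3,12}. Now deg[3]=0, deg[12]=2.
Step 3: smallest deg-1 vertex = 4, p_3 = 12. Add edge {4,12}. Now deg[4]=0, deg[12]=1.
Step 4: smallest deg-1 vertex = 5, p_4 = 10. Add edge {5,10}. Now deg[5]=0, deg[10]=2.
Step 5: smallest deg-1 vertex = 7, p_5 = 8. Add edge {7,8}. Now deg[7]=0, deg[8]=2.
Step 6: smallest deg-1 vertex = 9, p_6 = 11. Add edge {9,11}. Now deg[9]=0, deg[11]=1.
Step 7: smallest deg-1 vertex = 11, p_7 = 6. Add edge {6,11}. Now deg[11]=0, deg[6]=1.
Step 8: smallest deg-1 vertex = 6, p_8 = 8. Add edge {6,8}. Now deg[6]=0, deg[8]=1.
Step 9: smallest deg-1 vertex = 8, p_9 = 10. Add edge {8,10}. Now deg[8]=0, deg[10]=1.
Step 10: smallest deg-1 vertex = 10, p_10 = 2. Add edge {2,10}. Now deg[10]=0, deg[2]=1.
Final: two remaining deg-1 vertices are 2, 12. Add edge {2,12}.

Answer: 1 4
3 12
4 12
5 10
7 8
9 11
6 11
6 8
8 10
2 10
2 12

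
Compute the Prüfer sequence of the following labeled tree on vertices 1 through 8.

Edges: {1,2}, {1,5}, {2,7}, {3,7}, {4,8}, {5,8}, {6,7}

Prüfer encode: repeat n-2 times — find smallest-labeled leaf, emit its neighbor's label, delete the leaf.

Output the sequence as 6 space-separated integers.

Step 1: leaves = {3,4,6}. Remove smallest leaf 3, emit neighbor 7.
Step 2: leaves = {4,6}. Remove smallest leaf 4, emit neighbor 8.
Step 3: leaves = {6,8}. Remove smallest leaf 6, emit neighbor 7.
Step 4: leaves = {7,8}. Remove smallest leaf 7, emit neighbor 2.
Step 5: leaves = {2,8}. Remove smallest leaf 2, emit neighbor 1.
Step 6: leaves = {1,8}. Remove smallest leaf 1, emit neighbor 5.
Done: 2 vertices remain (5, 8). Sequence = [7 8 7 2 1 5]

Answer: 7 8 7 2 1 5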